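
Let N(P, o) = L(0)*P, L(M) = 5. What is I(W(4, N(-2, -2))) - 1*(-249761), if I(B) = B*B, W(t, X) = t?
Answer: 249777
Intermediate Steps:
N(P, o) = 5*P
I(B) = B²
I(W(4, N(-2, -2))) - 1*(-249761) = 4² - 1*(-249761) = 16 + 249761 = 249777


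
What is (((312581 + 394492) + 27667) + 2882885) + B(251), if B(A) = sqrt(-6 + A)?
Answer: 3617625 + 7*sqrt(5) ≈ 3.6176e+6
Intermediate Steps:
(((312581 + 394492) + 27667) + 2882885) + B(251) = (((312581 + 394492) + 27667) + 2882885) + sqrt(-6 + 251) = ((707073 + 27667) + 2882885) + sqrt(245) = (734740 + 2882885) + 7*sqrt(5) = 3617625 + 7*sqrt(5)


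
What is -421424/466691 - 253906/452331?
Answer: -309118784390/211098806721 ≈ -1.4643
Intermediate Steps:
-421424/466691 - 253906/452331 = -309118784390/211098806721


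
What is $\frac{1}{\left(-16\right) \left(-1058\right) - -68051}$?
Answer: $\frac{1}{84979} \approx 1.1768 \cdot 10^{-5}$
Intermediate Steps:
$\frac{1}{\left(-16\right) \left(-1058\right) - -68051} = \frac{1}{16928 + 68051} = \frac{1}{84979}$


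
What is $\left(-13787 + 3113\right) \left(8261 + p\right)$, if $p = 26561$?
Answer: $-371690028$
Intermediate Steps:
$\left(-13787 + 3113\right) \left(8261 + p\right) = \left(-13787 + 3113\right) \left(8261 + 26561\right) = \left(-10674\right) 34822 = -371690028$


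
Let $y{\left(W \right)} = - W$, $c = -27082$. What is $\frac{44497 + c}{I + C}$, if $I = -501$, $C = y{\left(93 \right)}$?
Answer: $- \frac{645}{22} \approx -29.318$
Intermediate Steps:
$C = -93$ ($C = \left(-1\right) 93 = -93$)
$\frac{44497 + c}{I + C} = \frac{44497 - 27082}{-501 - 93} = \frac{17415}{-594} = 17415 \left(- \frac{1}{594}\right) = - \frac{645}{22}$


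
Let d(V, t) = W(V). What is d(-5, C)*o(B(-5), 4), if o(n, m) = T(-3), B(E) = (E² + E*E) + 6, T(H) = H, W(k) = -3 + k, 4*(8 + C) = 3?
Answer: 24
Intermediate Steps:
C = -29/4 (C = -8 + (¼)*3 = -8 + ¾ = -29/4 ≈ -7.2500)
B(E) = 6 + 2*E² (B(E) = (E² + E²) + 6 = 2*E² + 6 = 6 + 2*E²)
d(V, t) = -3 + V
o(n, m) = -3
d(-5, C)*o(B(-5), 4) = (-3 - 5)*(-3) = -8*(-3) = 24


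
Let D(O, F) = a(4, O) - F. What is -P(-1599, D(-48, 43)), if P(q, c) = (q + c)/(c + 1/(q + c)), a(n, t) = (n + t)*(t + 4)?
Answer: -86436/556543 ≈ -0.15531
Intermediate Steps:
a(n, t) = (4 + t)*(n + t) (a(n, t) = (n + t)*(4 + t) = (4 + t)*(n + t))
D(O, F) = 16 + O² - F + 8*O (D(O, F) = (O² + 4*4 + 4*O + 4*O) - F = (O² + 16 + 4*O + 4*O) - F = (16 + O² + 8*O) - F = 16 + O² - F + 8*O)
P(q, c) = (c + q)/(c + 1/(c + q))
-P(-1599, D(-48, 43)) = -((16 + (-48)² - 1*43 + 8*(-48)) - 1599)²/(1 + (16 + (-48)² - 1*43 + 8*(-48))² + (16 + (-48)² - 1*43 + 8*(-48))*(-1599)) = -((16 + 2304 - 43 - 384) - 1599)²/(1 + (16 + 2304 - 43 - 384)² + (16 + 2304 - 43 - 384)*(-1599)) = -(1893 - 1599)²/(1 + 1893² + 1893*(-1599)) = -294²/(1 + 3583449 - 3026907) = -86436/556543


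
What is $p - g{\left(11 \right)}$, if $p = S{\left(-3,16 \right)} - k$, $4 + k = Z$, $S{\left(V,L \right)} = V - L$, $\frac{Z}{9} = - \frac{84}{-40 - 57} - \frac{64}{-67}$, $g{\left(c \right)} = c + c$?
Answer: $- \frac{346987}{6499} \approx -53.391$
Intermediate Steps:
$g{\left(c \right)} = 2 c$
$Z = \frac{106524}{6499}$ ($Z = 9 \left(- \frac{84}{-40 - 57} - \frac{64}{-67}\right) = 9 \left(- \frac{84}{-97} - - \frac{64}{67}\right) = 9 \left(\left(-84\right) \left(- \frac{1}{97}\right) + \frac{64}{67}\right) = 9 \left(\frac{84}{97} + \frac{64}{67}\right) = 9 \cdot \frac{11836}{6499} = \frac{106524}{6499} \approx 16.391$)
$k = \frac{80528}{6499}$ ($k = -4 + \frac{106524}{6499} = \frac{80528}{6499} \approx 12.391$)
$p = - \frac{204009}{6499}$ ($p = \left(-3 - 16\right) - \frac{80528}{6499} = -19 - \frac{80528}{6499} = - \frac{204009}{6499} \approx -31.391$)
$p - g{\left(11 \right)} = - \frac{204009}{6499} - 2 \cdot 11 = - \frac{204009}{6499} - 22 = - \frac{346987}{6499}$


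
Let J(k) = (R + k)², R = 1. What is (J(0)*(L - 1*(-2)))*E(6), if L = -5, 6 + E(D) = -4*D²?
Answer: 450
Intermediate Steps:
E(D) = -6 - 4*D²
J(k) = (1 + k)²
(J(0)*(L - 1*(-2)))*E(6) = ((1 + 0)²*(-5 - 1*(-2)))*(-6 - 4*6²) = (1²*(-5 + 2))*(-6 - 4*36) = (1*(-3))*(-6 - 144) = -3*(-150) = 450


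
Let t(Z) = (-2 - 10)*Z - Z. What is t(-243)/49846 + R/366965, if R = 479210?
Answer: 5009188819/3658347478 ≈ 1.3692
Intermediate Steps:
t(Z) = -13*Z (t(Z) = -12*Z - Z = -13*Z)
t(-243)/49846 + R/366965 = -13*(-243)/49846 + 479210/366965 = 3159*(1/49846) + 479210*(1/366965) = 3159/49846 + 95842/73393 = 5009188819/3658347478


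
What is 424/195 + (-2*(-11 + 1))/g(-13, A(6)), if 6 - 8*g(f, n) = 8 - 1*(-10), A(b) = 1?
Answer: -2176/195 ≈ -11.159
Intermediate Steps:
g(f, n) = -3/2 (g(f, n) = ¾ - (8 - 1*(-10))/8 = ¾ - (8 + 10)/8 = ¾ - ⅛*18 = ¾ - 9/4 = -3/2)
424/195 + (-2*(-11 + 1))/g(-13, A(6)) = 424/195 + (-2*(-11 + 1))/(-3/2) = 424*(1/195) - 2*(-10)*(-⅔) = 424/195 + 20*(-⅔) = 424/195 - 40/3 = -2176/195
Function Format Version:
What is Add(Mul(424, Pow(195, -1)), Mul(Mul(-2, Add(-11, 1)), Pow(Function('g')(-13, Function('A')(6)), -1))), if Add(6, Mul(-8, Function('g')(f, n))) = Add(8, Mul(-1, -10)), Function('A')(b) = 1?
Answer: Rational(-2176, 195) ≈ -11.159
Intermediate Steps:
Function('g')(f, n) = Rational(-3, 2) (Function('g')(f, n) = Add(Rational(3, 4), Mul(Rational(-1, 8), Add(8, Mul(-1, -10)))) = Add(Rational(3, 4), Mul(Rational(-1, 8), Add(8, 10))) = Add(Rational(3, 4), Mul(Rational(-1, 8), 18)) = Add(Rational(3, 4), Rational(-9, 4)) = Rational(-3, 2))
Add(Mul(424, Pow(195, -1)), Mul(Mul(-2, Add(-11, 1)), Pow(Function('g')(-13, Function('A')(6)), -1))) = Add(Mul(424, Pow(195, -1)), Mul(Mul(-2, Add(-11, 1)), Pow(Rational(-3, 2), -1))) = Add(Mul(424, Rational(1, 195)), Mul(Mul(-2, -10), Rational(-2, 3))) = Add(Rational(424, 195), Mul(20, Rational(-2, 3))) = Add(Rational(424, 195), Rational(-40, 3)) = Rational(-2176, 195)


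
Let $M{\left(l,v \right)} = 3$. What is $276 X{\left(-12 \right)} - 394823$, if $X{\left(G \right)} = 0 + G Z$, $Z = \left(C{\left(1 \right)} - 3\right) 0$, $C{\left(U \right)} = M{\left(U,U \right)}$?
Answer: $-394823$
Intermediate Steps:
$C{\left(U \right)} = 3$
$Z = 0$ ($Z = \left(3 - 3\right) 0 = 0 \cdot 0 = 0$)
$X{\left(G \right)} = 0$ ($X{\left(G \right)} = 0 + G 0 = 0 + 0 = 0$)
$276 X{\left(-12 \right)} - 394823 = 276 \cdot 0 - 394823 = 0 - 394823 = -394823$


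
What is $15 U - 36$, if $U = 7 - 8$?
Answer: $-51$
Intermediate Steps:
$U = -1$
$15 U - 36 = 15 \left(-1\right) - 36 = -15 - 36 = -51$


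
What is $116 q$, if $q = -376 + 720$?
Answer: $39904$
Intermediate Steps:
$q = 344$
$116 q = 116 \cdot 344 = 39904$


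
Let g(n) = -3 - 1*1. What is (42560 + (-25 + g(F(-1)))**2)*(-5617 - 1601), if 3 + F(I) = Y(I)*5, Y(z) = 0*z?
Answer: -313268418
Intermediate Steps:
Y(z) = 0
F(I) = -3 (F(I) = -3 + 0*5 = -3 + 0 = -3)
g(n) = -4 (g(n) = -3 - 1 = -4)
(42560 + (-25 + g(F(-1)))**2)*(-5617 - 1601) = (42560 + (-25 - 4)**2)*(-5617 - 1601) = (42560 + (-29)**2)*(-7218) = (42560 + 841)*(-7218) = 43401*(-7218) = -313268418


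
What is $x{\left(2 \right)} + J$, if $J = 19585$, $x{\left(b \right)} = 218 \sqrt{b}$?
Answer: $19585 + 218 \sqrt{2} \approx 19893.0$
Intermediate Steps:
$x{\left(2 \right)} + J = 218 \sqrt{2} + 19585 = 19585 + 218 \sqrt{2}$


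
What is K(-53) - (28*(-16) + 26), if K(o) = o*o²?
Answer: -148455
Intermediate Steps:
K(o) = o³
K(-53) - (28*(-16) + 26) = (-53)³ - (28*(-16) + 26) = -148877 - (-448 + 26) = -148877 - 1*(-422) = -148877 + 422 = -148455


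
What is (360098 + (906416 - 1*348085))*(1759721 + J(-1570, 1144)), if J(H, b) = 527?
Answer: 1616662810392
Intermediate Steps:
(360098 + (906416 - 1*348085))*(1759721 + J(-1570, 1144)) = (360098 + (906416 - 1*348085))*(1759721 + 527) = (360098 + (906416 - 348085))*1760248 = (360098 + 558331)*1760248 = 918429*1760248 = 1616662810392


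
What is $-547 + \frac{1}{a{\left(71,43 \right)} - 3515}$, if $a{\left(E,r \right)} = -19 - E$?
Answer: $- \frac{1971936}{3605} \approx -547.0$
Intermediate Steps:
$-547 + \frac{1}{a{\left(71,43 \right)} - 3515} = -547 + \frac{1}{\left(-19 - 71\right) - 3515} = -547 + \frac{1}{-90 - 3515} = -547 + \frac{1}{-3605} = -547 - \frac{1}{3605} = - \frac{1971936}{3605}$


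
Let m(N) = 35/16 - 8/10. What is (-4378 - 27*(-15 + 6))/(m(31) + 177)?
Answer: -330800/14271 ≈ -23.180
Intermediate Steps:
m(N) = 111/80 (m(N) = 35*(1/16) - 8*1/10 = 35/16 - 4/5 = 111/80)
(-4378 - 27*(-15 + 6))/(m(31) + 177) = (-4378 - 27*(-15 + 6))/(111/80 + 177) = (-4378 - 27*(-9))/(14271/80) = (-4378 + 243)*(80/14271) = -4135*80/14271 = -330800/14271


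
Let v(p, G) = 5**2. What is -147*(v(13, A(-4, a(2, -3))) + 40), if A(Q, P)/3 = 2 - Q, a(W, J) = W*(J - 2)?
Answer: -9555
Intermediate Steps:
a(W, J) = W*(-2 + J)
A(Q, P) = 6 - 3*Q (A(Q, P) = 3*(2 - Q) = 6 - 3*Q)
v(p, G) = 25
-147*(v(13, A(-4, a(2, -3))) + 40) = -147*(25 + 40) = -147*65 = -9555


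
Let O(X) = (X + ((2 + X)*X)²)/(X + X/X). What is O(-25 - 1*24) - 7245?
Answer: -117740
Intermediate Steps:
O(X) = (X + X²*(2 + X)²)/(1 + X) (O(X) = (X + (X*(2 + X))²)/(X + 1) = (X + X²*(2 + X)²)/(1 + X))
O(-25 - 1*24) - 7245 = (-25 - 1*24)*(1 + (-25 - 1*24)² + 3*(-25 - 1*24)) - 7245 = (-25 - 24)*(1 + (-25 - 24)² + 3*(-25 - 24)) - 7245 = -49*(1 + (-49)² + 3*(-49)) - 7245 = -49*(1 + 2401 - 147) - 7245 = -49*2255 - 7245 = -110495 - 7245 = -117740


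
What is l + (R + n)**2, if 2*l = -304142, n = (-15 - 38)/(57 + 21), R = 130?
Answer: -823452395/6084 ≈ -1.3535e+5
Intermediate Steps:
n = -53/78 ≈ -0.67949
l = -152071 (l = (1/2)*(-304142) = -152071)
l + (R + n)**2 = -152071 + (130 - 53/78)**2 = -152071 + (10087/78)**2 = -152071 + 101747569/6084 = -823452395/6084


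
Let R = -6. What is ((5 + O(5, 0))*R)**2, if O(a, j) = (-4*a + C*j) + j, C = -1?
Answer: 8100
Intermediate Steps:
O(a, j) = -4*a (O(a, j) = (-4*a - j) + j = (-j - 4*a) + j = -4*a)
((5 + O(5, 0))*R)**2 = ((5 - 4*5)*(-6))**2 = ((5 - 20)*(-6))**2 = (-15*(-6))**2 = 90**2 = 8100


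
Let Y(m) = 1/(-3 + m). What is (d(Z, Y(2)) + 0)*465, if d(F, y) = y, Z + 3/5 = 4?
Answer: -465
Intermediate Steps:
Z = 17/5 (Z = -⅗ + 4 = 17/5 ≈ 3.4000)
(d(Z, Y(2)) + 0)*465 = (1/(-3 + 2) + 0)*465 = (1/(-1) + 0)*465 = (-1 + 0)*465 = -1*465 = -465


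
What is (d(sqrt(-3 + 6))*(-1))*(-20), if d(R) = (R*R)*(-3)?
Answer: -180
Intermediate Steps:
d(R) = -3*R**2 (d(R) = R**2*(-3) = -3*R**2)
(d(sqrt(-3 + 6))*(-1))*(-20) = (-3*(sqrt(-3 + 6))**2*(-1))*(-20) = (-3*(sqrt(3))**2*(-1))*(-20) = (-3*3*(-1))*(-20) = -9*(-1)*(-20) = 9*(-20) = -180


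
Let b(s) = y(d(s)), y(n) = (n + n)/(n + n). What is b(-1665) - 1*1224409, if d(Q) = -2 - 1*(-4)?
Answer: -1224408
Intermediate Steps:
d(Q) = 2 (d(Q) = -2 + 4 = 2)
y(n) = 1 (y(n) = (2*n)/((2*n)) = (2*n)*(1/(2*n)) = 1)
b(s) = 1
b(-1665) - 1*1224409 = 1 - 1*1224409 = 1 - 1224409 = -1224408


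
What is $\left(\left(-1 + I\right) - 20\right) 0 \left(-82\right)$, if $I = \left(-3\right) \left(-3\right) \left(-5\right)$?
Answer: $0$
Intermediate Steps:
$I = -45$ ($I = 9 \left(-5\right) = -45$)
$\left(\left(-1 + I\right) - 20\right) 0 \left(-82\right) = \left(\left(-1 - 45\right) - 20\right) 0 \left(-82\right) = \left(-46 - 20\right) 0 \left(-82\right) = \left(-66\right) 0 \left(-82\right) = 0 \left(-82\right) = 0$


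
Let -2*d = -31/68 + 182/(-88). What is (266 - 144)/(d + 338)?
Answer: 11407/31721 ≈ 0.35960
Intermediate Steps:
d = 236/187 (d = -(-31/68 + 182/(-88))/2 = -(-31*1/68 + 182*(-1/88))/2 = -(-31/68 - 91/44)/2 = -½*(-472/187) = 236/187 ≈ 1.2620)
(266 - 144)/(d + 338) = (266 - 144)/(236/187 + 338) = 122/(63442/187) = 122*(187/63442) = 11407/31721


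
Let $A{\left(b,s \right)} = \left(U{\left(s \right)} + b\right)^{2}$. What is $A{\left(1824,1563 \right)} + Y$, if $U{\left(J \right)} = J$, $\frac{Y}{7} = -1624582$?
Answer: $99695$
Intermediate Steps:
$Y = -11372074$ ($Y = 7 \left(-1624582\right) = -11372074$)
$A{\left(b,s \right)} = \left(b + s\right)^{2}$ ($A{\left(b,s \right)} = \left(s + b\right)^{2} = \left(b + s\right)^{2}$)
$A{\left(1824,1563 \right)} + Y = \left(1824 + 1563\right)^{2} - 11372074 = 3387^{2} - 11372074 = 11471769 - 11372074 = 99695$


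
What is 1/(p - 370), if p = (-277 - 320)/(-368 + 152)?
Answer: -72/26441 ≈ -0.0027230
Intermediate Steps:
p = 199/72 (p = -597/(-216) = -597*(-1/216) = 199/72 ≈ 2.7639)
1/(p - 370) = 1/(199/72 - 370) = 1/(-26441/72) = -72/26441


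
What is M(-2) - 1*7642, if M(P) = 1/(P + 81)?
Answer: -603717/79 ≈ -7642.0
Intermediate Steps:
M(P) = 1/(81 + P)
M(-2) - 1*7642 = 1/(81 - 2) - 1*7642 = 1/79 - 7642 = -603717/79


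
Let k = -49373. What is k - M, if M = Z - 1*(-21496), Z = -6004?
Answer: -64865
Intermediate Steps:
M = 15492 (M = -6004 - 1*(-21496) = -6004 + 21496 = 15492)
k - M = -49373 - 1*15492 = -49373 - 15492 = -64865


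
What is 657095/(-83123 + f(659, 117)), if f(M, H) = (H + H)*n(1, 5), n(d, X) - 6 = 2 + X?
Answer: -657095/80081 ≈ -8.2054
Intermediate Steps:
n(d, X) = 8 + X (n(d, X) = 6 + (2 + X) = 8 + X)
f(M, H) = 26*H (f(M, H) = (H + H)*(8 + 5) = (2*H)*13 = 26*H)
657095/(-83123 + f(659, 117)) = 657095/(-83123 + 26*117) = 657095/(-83123 + 3042) = 657095/(-80081) = 657095*(-1/80081) = -657095/80081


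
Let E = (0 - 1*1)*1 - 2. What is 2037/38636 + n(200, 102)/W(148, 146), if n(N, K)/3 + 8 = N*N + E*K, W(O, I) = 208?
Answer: 44234121/77272 ≈ 572.45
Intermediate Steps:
E = -3 (E = (0 - 1)*1 - 2 = -1*1 - 2 = -1 - 2 = -3)
n(N, K) = -24 - 9*K + 3*N² (n(N, K) = -24 + 3*(N*N - 3*K) = -24 + 3*(N² - 3*K) = -24 + (-9*K + 3*N²) = -24 - 9*K + 3*N²)
2037/38636 + n(200, 102)/W(148, 146) = 2037/38636 + (-24 - 9*102 + 3*200²)/208 = 2037*(1/38636) + (-24 - 918 + 3*40000)*(1/208) = 2037/38636 + (-24 - 918 + 120000)*(1/208) = 2037/38636 + 119058*(1/208) = 2037/38636 + 59529/104 = 44234121/77272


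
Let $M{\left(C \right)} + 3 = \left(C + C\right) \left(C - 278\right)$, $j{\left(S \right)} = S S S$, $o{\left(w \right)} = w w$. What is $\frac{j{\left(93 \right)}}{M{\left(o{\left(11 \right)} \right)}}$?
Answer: $- \frac{804357}{37997} \approx -21.169$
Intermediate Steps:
$o{\left(w \right)} = w^{2}$
$j{\left(S \right)} = S^{3}$ ($j{\left(S \right)} = S^{2} S = S^{3}$)
$M{\left(C \right)} = -3 + 2 C \left(-278 + C\right)$ ($M{\left(C \right)} = -3 + \left(C + C\right) \left(C - 278\right) = -3 + 2 C \left(-278 + C\right)$)
$\frac{j{\left(93 \right)}}{M{\left(o{\left(11 \right)} \right)}} = \frac{93^{3}}{-3 - 556 \cdot 11^{2} + 2 \left(11^{2}\right)^{2}} = \frac{804357}{-3 - 67276 + 2 \cdot 121^{2}} = \frac{804357}{-3 - 67276 + 2 \cdot 14641} = \frac{804357}{-3 - 67276 + 29282} = \frac{804357}{-37997} = 804357 \left(- \frac{1}{37997}\right) = - \frac{804357}{37997}$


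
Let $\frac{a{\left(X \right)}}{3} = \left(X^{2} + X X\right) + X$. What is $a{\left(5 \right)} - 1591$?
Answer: $-1426$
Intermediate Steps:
$a{\left(X \right)} = 3 X + 6 X^{2}$ ($a{\left(X \right)} = 3 \left(\left(X^{2} + X X\right) + X\right) = 3 \left(\left(X^{2} + X^{2}\right) + X\right) = 3 \left(2 X^{2} + X\right) = 3 \left(X + 2 X^{2}\right) = 3 X + 6 X^{2}$)
$a{\left(5 \right)} - 1591 = 3 \cdot 5 \left(1 + 2 \cdot 5\right) - 1591 = 3 \cdot 5 \left(1 + 10\right) - 1591 = 3 \cdot 5 \cdot 11 - 1591 = 165 - 1591 = -1426$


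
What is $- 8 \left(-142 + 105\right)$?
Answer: $296$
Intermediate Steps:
$- 8 \left(-142 + 105\right) = \left(-8\right) \left(-37\right) = 296$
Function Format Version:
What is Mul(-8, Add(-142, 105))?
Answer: 296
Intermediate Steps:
Mul(-8, Add(-142, 105)) = Mul(-8, -37) = 296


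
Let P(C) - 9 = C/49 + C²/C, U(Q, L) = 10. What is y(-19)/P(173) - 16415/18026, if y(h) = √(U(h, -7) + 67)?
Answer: -16415/18026 + 49*√77/9091 ≈ -0.86333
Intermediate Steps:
P(C) = 9 + 50*C/49 (P(C) = 9 + (C/49 + C²/C) = 9 + (C*(1/49) + C) = 9 + (C/49 + C) = 9 + 50*C/49)
y(h) = √77 (y(h) = √(10 + 67) = √77)
y(-19)/P(173) - 16415/18026 = √77/(9 + (50/49)*173) - 16415/18026 = √77/(9 + 8650/49) - 16415*1/18026 = √77/(9091/49) - 16415/18026 = √77*(49/9091) - 16415/18026 = 49*√77/9091 - 16415/18026 = -16415/18026 + 49*√77/9091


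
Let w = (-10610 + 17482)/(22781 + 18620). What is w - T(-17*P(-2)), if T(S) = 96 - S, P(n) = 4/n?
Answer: -2559990/41401 ≈ -61.834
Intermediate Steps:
w = 6872/41401 ≈ 0.16599
w - T(-17*P(-2)) = 6872/41401 - (96 - (-17)*4/(-2)) = 6872/41401 - (96 - (-17)*4*(-½)) = 6872/41401 - (96 - (-17)*(-2)) = 6872/41401 - (96 - 1*34) = 6872/41401 - (96 - 34) = 6872/41401 - 1*62 = 6872/41401 - 62 = -2559990/41401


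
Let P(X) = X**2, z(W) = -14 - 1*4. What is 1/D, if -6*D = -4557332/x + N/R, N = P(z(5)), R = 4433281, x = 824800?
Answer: 5484855253200/5050916532773 ≈ 1.0859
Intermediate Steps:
z(W) = -18 (z(W) = -14 - 4 = -18)
N = 324 (N = (-18)**2 = 324)
D = 5050916532773/5484855253200 (D = -(-4557332/824800 + 324/4433281)/6 = -(-4557332*1/824800 + 324*(1/4433281))/6 = -(-1139333/206200 + 324/4433281)/6 = -1/6*(-5050916532773/914142542200) = 5050916532773/5484855253200 ≈ 0.92088)
1/D = 1/(5050916532773/5484855253200) = 5484855253200/5050916532773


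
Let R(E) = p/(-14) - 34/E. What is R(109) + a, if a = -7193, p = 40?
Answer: -5490677/763 ≈ -7196.2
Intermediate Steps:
R(E) = -20/7 - 34/E (R(E) = 40/(-14) - 34/E = 40*(-1/14) - 34/E = -20/7 - 34/E)
R(109) + a = (-20/7 - 34/109) - 7193 = -2418/763 - 7193 = -5490677/763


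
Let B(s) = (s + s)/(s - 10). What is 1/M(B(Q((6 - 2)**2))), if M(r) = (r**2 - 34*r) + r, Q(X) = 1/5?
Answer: 2401/3238 ≈ 0.74151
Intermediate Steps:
Q(X) = 1/5
B(s) = 2*s/(-10 + s) (B(s) = (2*s)/(-10 + s) = 2*s/(-10 + s))
M(r) = r**2 - 33*r
1/M(B(Q((6 - 2)**2))) = 1/((2*(1/5)/(-10 + 1/5))*(-33 + 2*(1/5)/(-10 + 1/5))) = 1/((2*(1/5)/(-49/5))*(-33 + 2*(1/5)/(-49/5))) = 1/((2*(1/5)*(-5/49))*(-33 + 2*(1/5)*(-5/49))) = 1/(-2*(-33 - 2/49)/49) = 1/(-2/49*(-1619/49)) = 1/(3238/2401) = 2401/3238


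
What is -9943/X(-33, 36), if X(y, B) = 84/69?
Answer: -228689/28 ≈ -8167.5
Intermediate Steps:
X(y, B) = 28/23 (X(y, B) = 84*(1/69) = 28/23)
-9943/X(-33, 36) = -9943/28/23 = -9943*23/28 = -228689/28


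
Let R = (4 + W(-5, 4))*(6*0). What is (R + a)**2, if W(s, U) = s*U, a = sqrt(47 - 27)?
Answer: 20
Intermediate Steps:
a = 2*sqrt(5) (a = sqrt(20) = 2*sqrt(5) ≈ 4.4721)
W(s, U) = U*s
R = 0 (R = (4 + 4*(-5))*(6*0) = (4 - 20)*0 = -16*0 = 0)
(R + a)**2 = (0 + 2*sqrt(5))**2 = (2*sqrt(5))**2 = 20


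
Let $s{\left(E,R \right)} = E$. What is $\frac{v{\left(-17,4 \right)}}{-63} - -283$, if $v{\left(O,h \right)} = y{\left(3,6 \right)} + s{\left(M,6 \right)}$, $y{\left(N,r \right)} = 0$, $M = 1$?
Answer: $\frac{17828}{63} \approx 282.98$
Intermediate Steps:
$v{\left(O,h \right)} = 1$ ($v{\left(O,h \right)} = 0 + 1 = 1$)
$\frac{v{\left(-17,4 \right)}}{-63} - -283 = 1 \frac{1}{-63} - -283 = 1 \left(- \frac{1}{63}\right) + 283 = - \frac{1}{63} + 283 = \frac{17828}{63}$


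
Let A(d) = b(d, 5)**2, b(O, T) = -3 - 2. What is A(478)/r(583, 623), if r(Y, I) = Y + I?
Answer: 25/1206 ≈ 0.020730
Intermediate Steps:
b(O, T) = -5
r(Y, I) = I + Y
A(d) = 25 (A(d) = (-5)**2 = 25)
A(478)/r(583, 623) = 25/(623 + 583) = 25/1206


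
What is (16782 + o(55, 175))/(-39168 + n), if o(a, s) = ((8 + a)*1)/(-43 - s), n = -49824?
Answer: -1219471/6466752 ≈ -0.18858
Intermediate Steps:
o(a, s) = (8 + a)/(-43 - s)
(16782 + o(55, 175))/(-39168 + n) = (16782 + (-8 - 1*55)/(43 + 175))/(-39168 - 49824) = (16782 + (-8 - 55)/218)/(-88992) = (16782 + (1/218)*(-63))*(-1/88992) = (16782 - 63/218)*(-1/88992) = (3658413/218)*(-1/88992) = -1219471/6466752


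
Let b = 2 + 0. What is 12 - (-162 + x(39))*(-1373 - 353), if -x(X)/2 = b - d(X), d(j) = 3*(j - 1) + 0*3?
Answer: 107024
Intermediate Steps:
b = 2
d(j) = -3 + 3*j (d(j) = 3*(-1 + j) + 0 = (-3 + 3*j) + 0 = -3 + 3*j)
x(X) = -10 + 6*X (x(X) = -2*(2 - (-3 + 3*X)) = -2*(2 + (3 - 3*X)) = -2*(5 - 3*X) = -10 + 6*X)
12 - (-162 + x(39))*(-1373 - 353) = 12 - (-162 + (-10 + 6*39))*(-1373 - 353) = 12 - (-162 + (-10 + 234))*(-1726) = 12 - (-162 + 224)*(-1726) = 12 - 62*(-1726) = 12 - 1*(-107012) = 12 + 107012 = 107024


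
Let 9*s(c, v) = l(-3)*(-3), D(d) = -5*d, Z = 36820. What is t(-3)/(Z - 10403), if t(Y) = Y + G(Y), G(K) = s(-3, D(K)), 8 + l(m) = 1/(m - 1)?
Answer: -1/105668 ≈ -9.4636e-6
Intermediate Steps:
l(m) = -8 + 1/(-1 + m) (l(m) = -8 + 1/(m - 1) = -8 + 1/(-1 + m))
s(c, v) = 11/4 (s(c, v) = (((9 - 8*(-3))/(-1 - 3))*(-3))/9 = (((9 + 24)/(-4))*(-3))/9 = (-¼*33*(-3))/9 = (-33/4*(-3))/9 = (⅑)*(99/4) = 11/4)
G(K) = 11/4
t(Y) = 11/4 + Y (t(Y) = Y + 11/4 = 11/4 + Y)
t(-3)/(Z - 10403) = (11/4 - 3)/(36820 - 10403) = -¼/26417 = -¼*1/26417 = -1/105668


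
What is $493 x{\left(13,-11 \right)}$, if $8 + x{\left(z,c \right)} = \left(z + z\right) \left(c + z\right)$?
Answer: $21692$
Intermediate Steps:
$x{\left(z,c \right)} = -8 + 2 z \left(c + z\right)$ ($x{\left(z,c \right)} = -8 + \left(z + z\right) \left(c + z\right) = -8 + 2 z \left(c + z\right)$)
$493 x{\left(13,-11 \right)} = 493 \left(-8 + 2 \cdot 13^{2} + 2 \left(-11\right) 13\right) = 493 \left(-8 + 2 \cdot 169 - 286\right) = 493 \left(-8 + 338 - 286\right) = 493 \cdot 44 = 21692$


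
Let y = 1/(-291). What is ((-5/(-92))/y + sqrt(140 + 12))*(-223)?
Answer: 324465/92 - 446*sqrt(38) ≈ 777.46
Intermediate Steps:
y = -1/291 ≈ -0.0034364
((-5/(-92))/y + sqrt(140 + 12))*(-223) = ((-5/(-92))/(-1/291) + sqrt(140 + 12))*(-223) = (-5*(-1/92)*(-291) + sqrt(152))*(-223) = ((5/92)*(-291) + 2*sqrt(38))*(-223) = (-1455/92 + 2*sqrt(38))*(-223) = 324465/92 - 446*sqrt(38)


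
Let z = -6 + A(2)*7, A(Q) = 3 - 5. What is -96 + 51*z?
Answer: -1116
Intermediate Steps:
A(Q) = -2
z = -20 (z = -6 - 2*7 = -6 - 14 = -20)
-96 + 51*z = -96 + 51*(-20) = -96 - 1020 = -1116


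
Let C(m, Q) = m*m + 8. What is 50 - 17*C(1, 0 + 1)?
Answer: -103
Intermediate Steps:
C(m, Q) = 8 + m² (C(m, Q) = m² + 8 = 8 + m²)
50 - 17*C(1, 0 + 1) = 50 - 17*(8 + 1²) = 50 - 17*(8 + 1) = 50 - 17*9 = 50 - 153 = -103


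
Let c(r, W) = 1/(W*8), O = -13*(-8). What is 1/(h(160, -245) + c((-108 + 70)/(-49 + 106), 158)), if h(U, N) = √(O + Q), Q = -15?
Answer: -1264/142194943 + 1597696*√89/142194943 ≈ 0.10599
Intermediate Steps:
O = 104
c(r, W) = 1/(8*W)
h(U, N) = √89 (h(U, N) = √(104 - 15) = √89)
1/(h(160, -245) + c((-108 + 70)/(-49 + 106), 158)) = 1/(√89 + (⅛)/158) = 1/(√89 + (⅛)*(1/158)) = 1/(√89 + 1/1264) = 1/(1/1264 + √89)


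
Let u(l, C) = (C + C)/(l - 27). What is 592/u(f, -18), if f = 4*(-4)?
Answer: 6364/9 ≈ 707.11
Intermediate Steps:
f = -16
u(l, C) = 2*C/(-27 + l) (u(l, C) = (2*C)/(-27 + l) = 2*C/(-27 + l))
592/u(f, -18) = 592/((2*(-18)/(-27 - 16))) = 592/((2*(-18)/(-43))) = 592/((2*(-18)*(-1/43))) = 592/(36/43) = 592*(43/36) = 6364/9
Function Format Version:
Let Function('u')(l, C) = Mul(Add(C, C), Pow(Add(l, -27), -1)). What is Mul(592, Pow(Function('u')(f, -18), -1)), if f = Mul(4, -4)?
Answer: Rational(6364, 9) ≈ 707.11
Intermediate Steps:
f = -16
Function('u')(l, C) = Mul(2, C, Pow(Add(-27, l), -1)) (Function('u')(l, C) = Mul(Mul(2, C), Pow(Add(-27, l), -1)) = Mul(2, C, Pow(Add(-27, l), -1)))
Mul(592, Pow(Function('u')(f, -18), -1)) = Mul(592, Pow(Mul(2, -18, Pow(Add(-27, -16), -1)), -1)) = Mul(592, Pow(Mul(2, -18, Pow(-43, -1)), -1)) = Mul(592, Pow(Mul(2, -18, Rational(-1, 43)), -1)) = Mul(592, Pow(Rational(36, 43), -1)) = Mul(592, Rational(43, 36)) = Rational(6364, 9)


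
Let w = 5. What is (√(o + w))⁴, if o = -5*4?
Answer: 225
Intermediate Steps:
o = -20
(√(o + w))⁴ = (√(-20 + 5))⁴ = (√(-15))⁴ = (I*√15)⁴ = 225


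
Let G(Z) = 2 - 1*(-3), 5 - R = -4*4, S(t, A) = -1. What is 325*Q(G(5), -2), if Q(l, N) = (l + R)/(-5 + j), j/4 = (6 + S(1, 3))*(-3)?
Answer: -130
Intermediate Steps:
R = 21 (R = 5 - (-4)*4 = 5 - 1*(-16) = 5 + 16 = 21)
j = -60 (j = 4*((6 - 1)*(-3)) = 4*(5*(-3)) = 4*(-15) = -60)
G(Z) = 5 (G(Z) = 2 + 3 = 5)
Q(l, N) = -21/65 - l/65 (Q(l, N) = (l + 21)/(-5 - 60) = (21 + l)/(-65) = (21 + l)*(-1/65) = -21/65 - l/65)
325*Q(G(5), -2) = 325*(-21/65 - 1/65*5) = 325*(-21/65 - 1/13) = 325*(-⅖) = -130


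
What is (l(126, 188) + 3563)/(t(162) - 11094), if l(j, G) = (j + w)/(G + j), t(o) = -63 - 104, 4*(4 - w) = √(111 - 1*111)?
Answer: -559456/1767977 ≈ -0.31644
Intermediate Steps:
w = 4 (w = 4 - √(111 - 1*111)/4 = 4 - √(111 - 111)/4 = 4 - √0/4 = 4 - ¼*0 = 4 + 0 = 4)
t(o) = -167
l(j, G) = (4 + j)/(G + j) (l(j, G) = (j + 4)/(G + j) = (4 + j)/(G + j))
(l(126, 188) + 3563)/(t(162) - 11094) = ((4 + 126)/(188 + 126) + 3563)/(-167 - 11094) = (130/314 + 3563)/(-11261) = ((1/314)*130 + 3563)*(-1/11261) = (65/157 + 3563)*(-1/11261) = (559456/157)*(-1/11261) = -559456/1767977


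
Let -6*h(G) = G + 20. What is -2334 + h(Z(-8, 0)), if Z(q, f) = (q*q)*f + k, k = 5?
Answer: -14029/6 ≈ -2338.2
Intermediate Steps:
Z(q, f) = 5 + f*q² (Z(q, f) = (q*q)*f + 5 = q²*f + 5 = f*q² + 5 = 5 + f*q²)
h(G) = -10/3 - G/6 (h(G) = -(G + 20)/6 = -(20 + G)/6 = -10/3 - G/6)
-2334 + h(Z(-8, 0)) = -2334 + (-10/3 - (5 + 0*(-8)²)/6) = -2334 + (-10/3 - (5 + 0*64)/6) = -2334 + (-10/3 - (5 + 0)/6) = -2334 + (-10/3 - ⅙*5) = -2334 + (-10/3 - ⅚) = -2334 - 25/6 = -14029/6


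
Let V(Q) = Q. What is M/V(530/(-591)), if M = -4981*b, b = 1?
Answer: 2943771/530 ≈ 5554.3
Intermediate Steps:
M = -4981 (M = -4981*1 = -4981)
M/V(530/(-591)) = -4981/(530/(-591)) = -4981/(530*(-1/591)) = -4981/(-530/591) = -4981*(-591/530) = 2943771/530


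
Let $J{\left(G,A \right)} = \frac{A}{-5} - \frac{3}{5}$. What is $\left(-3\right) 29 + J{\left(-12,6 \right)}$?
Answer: $- \frac{444}{5} \approx -88.8$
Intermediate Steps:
$J{\left(G,A \right)} = - \frac{3}{5} - \frac{A}{5}$ ($J{\left(G,A \right)} = A \left(- \frac{1}{5}\right) - \frac{3}{5} = - \frac{A}{5} - \frac{3}{5} = - \frac{3}{5} - \frac{A}{5}$)
$\left(-3\right) 29 + J{\left(-12,6 \right)} = \left(-3\right) 29 - \frac{9}{5} = -87 - \frac{9}{5} = - \frac{444}{5}$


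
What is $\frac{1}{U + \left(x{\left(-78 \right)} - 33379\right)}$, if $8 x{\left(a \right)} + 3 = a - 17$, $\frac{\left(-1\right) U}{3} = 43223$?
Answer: $- \frac{4}{652241} \approx -6.1327 \cdot 10^{-6}$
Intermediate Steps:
$U = -129669$ ($U = \left(-3\right) 43223 = -129669$)
$x{\left(a \right)} = - \frac{5}{2} + \frac{a}{8}$ ($x{\left(a \right)} = - \frac{3}{8} + \frac{a - 17}{8} = - \frac{3}{8} + \frac{-17 + a}{8} = - \frac{3}{8} + \left(- \frac{17}{8} + \frac{a}{8}\right) = - \frac{5}{2} + \frac{a}{8}$)
$\frac{1}{U + \left(x{\left(-78 \right)} - 33379\right)} = \frac{1}{-129669 + \left(\left(- \frac{5}{2} + \frac{1}{8} \left(-78\right)\right) - 33379\right)} = \frac{1}{-129669 - \frac{133565}{4}} = \frac{1}{- \frac{652241}{4}} = - \frac{4}{652241}$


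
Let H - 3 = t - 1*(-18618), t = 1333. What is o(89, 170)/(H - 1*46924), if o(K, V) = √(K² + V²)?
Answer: -√36821/26970 ≈ -0.0071149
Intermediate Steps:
H = 19954 (H = 3 + (1333 - 1*(-18618)) = 3 + (1333 + 18618) = 3 + 19951 = 19954)
o(89, 170)/(H - 1*46924) = √(89² + 170²)/(19954 - 1*46924) = √(7921 + 28900)/(19954 - 46924) = √36821/(-26970) = √36821*(-1/26970) = -√36821/26970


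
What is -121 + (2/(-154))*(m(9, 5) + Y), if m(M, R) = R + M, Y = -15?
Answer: -9316/77 ≈ -120.99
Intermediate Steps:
m(M, R) = M + R
-121 + (2/(-154))*(m(9, 5) + Y) = -121 + (2/(-154))*((9 + 5) - 15) = -121 + (2*(-1/154))*(14 - 15) = -121 - 1/77*(-1) = -121 + 1/77 = -9316/77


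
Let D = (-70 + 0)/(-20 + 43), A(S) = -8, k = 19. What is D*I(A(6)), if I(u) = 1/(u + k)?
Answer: -70/253 ≈ -0.27668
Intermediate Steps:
I(u) = 1/(19 + u) (I(u) = 1/(u + 19) = 1/(19 + u))
D = -70/23 ≈ -3.0435
D*I(A(6)) = -70/(23*(19 - 8)) = -70/23/11 = -70/23*1/11 = -70/253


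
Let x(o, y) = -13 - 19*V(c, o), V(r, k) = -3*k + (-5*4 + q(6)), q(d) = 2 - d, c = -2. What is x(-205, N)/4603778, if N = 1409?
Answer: -5621/2301889 ≈ -0.0024419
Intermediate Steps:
V(r, k) = -24 - 3*k (V(r, k) = -3*k + (-5*4 + (2 - 1*6)) = -3*k + (-20 + (2 - 6)) = -3*k + (-20 - 4) = -3*k - 24 = -24 - 3*k)
x(o, y) = 443 + 57*o (x(o, y) = -13 - 19*(-24 - 3*o) = -13 + (456 + 57*o) = 443 + 57*o)
x(-205, N)/4603778 = (443 + 57*(-205))/4603778 = (443 - 11685)*(1/4603778) = -11242*1/4603778 = -5621/2301889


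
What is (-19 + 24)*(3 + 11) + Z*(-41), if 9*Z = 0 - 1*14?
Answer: 1204/9 ≈ 133.78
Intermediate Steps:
Z = -14/9 (Z = (0 - 1*14)/9 = (0 - 14)/9 = (⅑)*(-14) = -14/9 ≈ -1.5556)
(-19 + 24)*(3 + 11) + Z*(-41) = (-19 + 24)*(3 + 11) - 14/9*(-41) = 5*14 + 574/9 = 70 + 574/9 = 1204/9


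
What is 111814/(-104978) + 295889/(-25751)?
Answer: -1542779898/122876749 ≈ -12.556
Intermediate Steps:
111814/(-104978) + 295889/(-25751) = 111814*(-1/104978) + 295889*(-1/25751) = -55907/52489 - 26899/2341 = -1542779898/122876749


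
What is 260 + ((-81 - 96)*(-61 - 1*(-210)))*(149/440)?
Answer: -3815177/440 ≈ -8670.9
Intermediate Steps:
260 + ((-81 - 96)*(-61 - 1*(-210)))*(149/440) = 260 + (-177*(-61 + 210))*(149*(1/440)) = 260 - 177*149*(149/440) = 260 - 26373*149/440 = 260 - 3929577/440 = -3815177/440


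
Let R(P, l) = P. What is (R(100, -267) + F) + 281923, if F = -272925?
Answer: 9098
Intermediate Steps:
(R(100, -267) + F) + 281923 = (100 - 272925) + 281923 = -272825 + 281923 = 9098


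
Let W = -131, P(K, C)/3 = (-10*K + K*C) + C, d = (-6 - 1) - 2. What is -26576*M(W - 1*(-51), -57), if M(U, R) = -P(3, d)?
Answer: -5262048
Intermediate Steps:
d = -9 (d = -7 - 2 = -9)
P(K, C) = -30*K + 3*C + 3*C*K (P(K, C) = 3*((-10*K + K*C) + C) = 3*((-10*K + C*K) + C) = 3*(C - 10*K + C*K) = -30*K + 3*C + 3*C*K)
M(U, R) = 198 (M(U, R) = -(-30*3 + 3*(-9) + 3*(-9)*3) = -(-90 - 27 - 81) = -1*(-198) = 198)
-26576*M(W - 1*(-51), -57) = -26576/(1/198) = -26576/1/198 = -26576*198 = -5262048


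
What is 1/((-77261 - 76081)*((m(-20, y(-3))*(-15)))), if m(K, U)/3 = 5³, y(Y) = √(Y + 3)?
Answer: 1/862548750 ≈ 1.1594e-9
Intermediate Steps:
y(Y) = √(3 + Y)
m(K, U) = 375 (m(K, U) = 3*5³ = 3*125 = 375)
1/((-77261 - 76081)*((m(-20, y(-3))*(-15)))) = 1/((-77261 - 76081)*((375*(-15)))) = 1/(-153342*(-5625)) = -1/153342*(-1/5625) = 1/862548750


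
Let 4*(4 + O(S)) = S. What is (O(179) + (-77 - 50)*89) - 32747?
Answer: -176037/4 ≈ -44009.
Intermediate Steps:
O(S) = -4 + S/4
(O(179) + (-77 - 50)*89) - 32747 = ((-4 + (¼)*179) + (-77 - 50)*89) - 32747 = ((-4 + 179/4) - 127*89) - 32747 = (163/4 - 11303) - 32747 = -45049/4 - 32747 = -176037/4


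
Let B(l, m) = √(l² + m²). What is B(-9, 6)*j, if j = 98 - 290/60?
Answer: 559*√13/2 ≈ 1007.8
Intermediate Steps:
j = 559/6 (j = 98 - 290*1/60 = 98 - 29/6 = 559/6 ≈ 93.167)
B(-9, 6)*j = √((-9)² + 6²)*(559/6) = √(81 + 36)*(559/6) = √117*(559/6) = (3*√13)*(559/6) = 559*√13/2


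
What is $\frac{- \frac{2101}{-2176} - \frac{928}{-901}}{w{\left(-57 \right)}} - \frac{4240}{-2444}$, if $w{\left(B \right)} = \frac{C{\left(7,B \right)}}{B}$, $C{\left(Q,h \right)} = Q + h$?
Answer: $\frac{14127365299}{3523270400} \approx 4.0097$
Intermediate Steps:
$w{\left(B \right)} = \frac{7 + B}{B}$
$\frac{- \frac{2101}{-2176} - \frac{928}{-901}}{w{\left(-57 \right)}} - \frac{4240}{-2444} = \frac{- \frac{2101}{-2176} - \frac{928}{-901}}{\frac{1}{-57} \left(7 - 57\right)} - \frac{4240}{-2444} = \frac{\left(-2101\right) \left(- \frac{1}{2176}\right) - - \frac{928}{901}}{\left(- \frac{1}{57}\right) \left(-50\right)} - - \frac{1060}{611} = \frac{\frac{2101}{2176} + \frac{928}{901}}{\frac{50}{57}} + \frac{1060}{611} = \frac{230137}{115328} \cdot \frac{57}{50} + \frac{1060}{611} = \frac{13117809}{5766400} + \frac{1060}{611} = \frac{14127365299}{3523270400}$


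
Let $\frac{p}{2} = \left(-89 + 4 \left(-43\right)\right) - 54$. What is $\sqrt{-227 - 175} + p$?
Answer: $-630 + i \sqrt{402} \approx -630.0 + 20.05 i$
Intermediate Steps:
$p = -630$ ($p = 2 \left(\left(-89 + 4 \left(-43\right)\right) - 54\right) = 2 \left(\left(-89 - 172\right) - 54\right) = 2 \left(-261 - 54\right) = 2 \left(-315\right) = -630$)
$\sqrt{-227 - 175} + p = \sqrt{-227 - 175} - 630 = \sqrt{-402} - 630 = i \sqrt{402} - 630 = -630 + i \sqrt{402}$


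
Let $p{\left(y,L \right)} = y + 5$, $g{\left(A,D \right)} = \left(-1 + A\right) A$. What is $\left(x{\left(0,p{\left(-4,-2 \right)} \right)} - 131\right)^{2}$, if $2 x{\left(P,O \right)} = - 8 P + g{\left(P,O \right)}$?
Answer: $17161$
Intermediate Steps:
$g{\left(A,D \right)} = A \left(-1 + A\right)$
$p{\left(y,L \right)} = 5 + y$
$x{\left(P,O \right)} = - 4 P + \frac{P \left(-1 + P\right)}{2}$ ($x{\left(P,O \right)} = \frac{- 8 P + P \left(-1 + P\right)}{2} = - 4 P + \frac{P \left(-1 + P\right)}{2}$)
$\left(x{\left(0,p{\left(-4,-2 \right)} \right)} - 131\right)^{2} = \left(\frac{1}{2} \cdot 0 \left(-9 + 0\right) - 131\right)^{2} = \left(\frac{1}{2} \cdot 0 \left(-9\right) - 131\right)^{2} = \left(0 - 131\right)^{2} = \left(-131\right)^{2} = 17161$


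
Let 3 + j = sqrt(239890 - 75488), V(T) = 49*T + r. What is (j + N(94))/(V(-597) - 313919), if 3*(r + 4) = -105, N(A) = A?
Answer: -91/343211 - sqrt(164402)/343211 ≈ -0.0014465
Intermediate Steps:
r = -39 (r = -4 + (1/3)*(-105) = -4 - 35 = -39)
V(T) = -39 + 49*T (V(T) = 49*T - 39 = -39 + 49*T)
j = -3 + sqrt(164402) (j = -3 + sqrt(239890 - 75488) = -3 + sqrt(164402) ≈ 402.47)
(j + N(94))/(V(-597) - 313919) = ((-3 + sqrt(164402)) + 94)/((-39 + 49*(-597)) - 313919) = (91 + sqrt(164402))/((-39 - 29253) - 313919) = (91 + sqrt(164402))/(-29292 - 313919) = (91 + sqrt(164402))/(-343211) = (91 + sqrt(164402))*(-1/343211) = -91/343211 - sqrt(164402)/343211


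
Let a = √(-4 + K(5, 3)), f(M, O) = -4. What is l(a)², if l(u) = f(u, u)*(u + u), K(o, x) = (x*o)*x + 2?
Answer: 2752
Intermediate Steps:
K(o, x) = 2 + o*x² (K(o, x) = (o*x)*x + 2 = o*x² + 2 = 2 + o*x²)
a = √43 (a = √(-4 + (2 + 5*3²)) = √(-4 + (2 + 5*9)) = √(-4 + (2 + 45)) = √(-4 + 47) = √43 ≈ 6.5574)
l(u) = -8*u (l(u) = -4*(u + u) = -8*u)
l(a)² = (-8*√43)² = 2752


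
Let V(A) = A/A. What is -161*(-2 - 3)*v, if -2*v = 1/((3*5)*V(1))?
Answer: -161/6 ≈ -26.833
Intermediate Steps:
V(A) = 1
v = -1/30 (v = -1/(2*((3*5)*1)) = -1/(2*(15*1)) = -1/2/15 = -1/2*1/15 = -1/30 ≈ -0.033333)
-161*(-2 - 3)*v = -161*(-2 - 3)*(-1)/30 = -(-805)*(-1)/30 = -161*1/6 = -161/6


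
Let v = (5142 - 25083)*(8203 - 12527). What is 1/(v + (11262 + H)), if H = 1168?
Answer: 1/86237314 ≈ 1.1596e-8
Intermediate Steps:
v = 86224884 (v = -19941*(-4324) = 86224884)
1/(v + (11262 + H)) = 1/(86224884 + (11262 + 1168)) = 1/(86224884 + 12430) = 1/86237314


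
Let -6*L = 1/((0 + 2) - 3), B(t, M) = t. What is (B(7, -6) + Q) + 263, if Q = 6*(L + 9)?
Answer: 325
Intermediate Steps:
L = ⅙ (L = -1/(6*((0 + 2) - 3)) = -1/(6*(2 - 3)) = -⅙/(-1) = -⅙*(-1) = ⅙ ≈ 0.16667)
Q = 55 (Q = 6*(⅙ + 9) = 6*(55/6) = 55)
(B(7, -6) + Q) + 263 = (7 + 55) + 263 = 62 + 263 = 325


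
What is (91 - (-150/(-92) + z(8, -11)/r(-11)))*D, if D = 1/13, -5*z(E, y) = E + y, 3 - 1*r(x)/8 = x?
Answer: 1151011/167440 ≈ 6.8742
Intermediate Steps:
r(x) = 24 - 8*x
z(E, y) = -E/5 - y/5 (z(E, y) = -(E + y)/5 = -E/5 - y/5)
D = 1/13 ≈ 0.076923
(91 - (-150/(-92) + z(8, -11)/r(-11)))*D = (91 - (-150/(-92) + (-1/5*8 - 1/5*(-11))/(24 - 8*(-11))))*(1/13) = (91 - (-150*(-1/92) + (-8/5 + 11/5)/(24 + 88)))*(1/13) = (91 - (75/46 + (3/5)/112))*(1/13) = (91 - (75/46 + (3/5)*(1/112)))*(1/13) = (91 - (75/46 + 3/560))*(1/13) = (91 - 1*21069/12880)*(1/13) = (91 - 21069/12880)*(1/13) = (1151011/12880)*(1/13) = 1151011/167440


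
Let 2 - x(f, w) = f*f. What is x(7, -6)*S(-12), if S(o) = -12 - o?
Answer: 0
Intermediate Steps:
x(f, w) = 2 - f² (x(f, w) = 2 - f*f = 2 - f²)
x(7, -6)*S(-12) = (2 - 1*7²)*(-12 - 1*(-12)) = (2 - 1*49)*(-12 + 12) = (2 - 49)*0 = -47*0 = 0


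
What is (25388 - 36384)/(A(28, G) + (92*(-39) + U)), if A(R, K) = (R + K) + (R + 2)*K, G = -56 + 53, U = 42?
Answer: 10996/3611 ≈ 3.0451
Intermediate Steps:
G = -3
A(R, K) = K + R + K*(2 + R) (A(R, K) = (K + R) + (2 + R)*K = (K + R) + K*(2 + R) = K + R + K*(2 + R))
(25388 - 36384)/(A(28, G) + (92*(-39) + U)) = (25388 - 36384)/((28 + 3*(-3) - 3*28) + (92*(-39) + 42)) = -10996/((28 - 9 - 84) + (-3588 + 42)) = -10996/(-65 - 3546) = -10996/(-3611) = -10996*(-1/3611) = 10996/3611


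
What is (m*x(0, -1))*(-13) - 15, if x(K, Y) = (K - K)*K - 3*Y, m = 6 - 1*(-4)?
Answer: -405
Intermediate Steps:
m = 10 (m = 6 + 4 = 10)
x(K, Y) = -3*Y (x(K, Y) = 0*K - 3*Y = 0 - 3*Y = -3*Y)
(m*x(0, -1))*(-13) - 15 = (10*(-3*(-1)))*(-13) - 15 = (10*3)*(-13) - 15 = 30*(-13) - 15 = -390 - 15 = -405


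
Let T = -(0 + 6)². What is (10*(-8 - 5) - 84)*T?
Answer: 7704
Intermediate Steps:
T = -36 (T = -1*6² = -1*36 = -36)
(10*(-8 - 5) - 84)*T = (10*(-8 - 5) - 84)*(-36) = (10*(-13) - 84)*(-36) = (-130 - 84)*(-36) = -214*(-36) = 7704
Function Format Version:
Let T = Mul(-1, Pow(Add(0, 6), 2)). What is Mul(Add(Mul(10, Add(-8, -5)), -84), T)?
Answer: 7704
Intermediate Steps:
T = -36 (T = Mul(-1, Pow(6, 2)) = Mul(-1, 36) = -36)
Mul(Add(Mul(10, Add(-8, -5)), -84), T) = Mul(Add(Mul(10, Add(-8, -5)), -84), -36) = Mul(Add(Mul(10, -13), -84), -36) = Mul(Add(-130, -84), -36) = Mul(-214, -36) = 7704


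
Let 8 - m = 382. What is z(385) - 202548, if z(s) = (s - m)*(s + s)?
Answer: 381882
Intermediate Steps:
m = -374 (m = 8 - 1*382 = 8 - 382 = -374)
z(s) = 2*s*(374 + s) (z(s) = (s - 1*(-374))*(s + s) = (s + 374)*(2*s) = (374 + s)*(2*s) = 2*s*(374 + s))
z(385) - 202548 = 2*385*(374 + 385) - 202548 = 2*385*759 - 202548 = 584430 - 202548 = 381882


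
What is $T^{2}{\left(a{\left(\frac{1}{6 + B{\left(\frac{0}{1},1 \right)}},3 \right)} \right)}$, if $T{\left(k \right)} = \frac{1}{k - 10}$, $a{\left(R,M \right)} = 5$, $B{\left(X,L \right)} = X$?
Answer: $\frac{1}{25} \approx 0.04$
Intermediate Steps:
$T{\left(k \right)} = \frac{1}{-10 + k}$
$T^{2}{\left(a{\left(\frac{1}{6 + B{\left(\frac{0}{1},1 \right)}},3 \right)} \right)} = \left(\frac{1}{-10 + 5}\right)^{2} = \left(\frac{1}{-5}\right)^{2} = \left(- \frac{1}{5}\right)^{2} = \frac{1}{25}$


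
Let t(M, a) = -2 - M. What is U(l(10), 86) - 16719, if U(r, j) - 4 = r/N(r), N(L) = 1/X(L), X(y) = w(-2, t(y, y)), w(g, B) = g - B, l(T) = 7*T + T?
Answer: -10315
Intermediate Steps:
l(T) = 8*T
X(y) = y (X(y) = -2 - (-2 - y) = -2 + (2 + y) = y)
N(L) = 1/L
U(r, j) = 4 + r² (U(r, j) = 4 + r/(1/r) = 4 + r*r = 4 + r²)
U(l(10), 86) - 16719 = (4 + (8*10)²) - 16719 = (4 + 80²) - 16719 = (4 + 6400) - 16719 = 6404 - 16719 = -10315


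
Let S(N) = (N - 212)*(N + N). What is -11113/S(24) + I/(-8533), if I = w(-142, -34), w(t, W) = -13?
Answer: 94944541/77001792 ≈ 1.2330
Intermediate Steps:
I = -13
S(N) = 2*N*(-212 + N) (S(N) = (-212 + N)*(2*N) = 2*N*(-212 + N))
-11113/S(24) + I/(-8533) = -11113*1/(48*(-212 + 24)) - 13/(-8533) = -11113/(2*24*(-188)) - 13*(-1/8533) = -11113/(-9024) + 13/8533 = -11113*(-1/9024) + 13/8533 = 11113/9024 + 13/8533 = 94944541/77001792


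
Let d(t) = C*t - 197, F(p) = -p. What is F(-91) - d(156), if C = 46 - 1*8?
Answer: -5640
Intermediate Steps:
C = 38 (C = 46 - 8 = 38)
d(t) = -197 + 38*t (d(t) = 38*t - 197 = -197 + 38*t)
F(-91) - d(156) = -1*(-91) - (-197 + 38*156) = 91 - (-197 + 5928) = 91 - 1*5731 = 91 - 5731 = -5640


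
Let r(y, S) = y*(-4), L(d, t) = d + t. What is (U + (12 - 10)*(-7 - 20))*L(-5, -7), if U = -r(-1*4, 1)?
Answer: 840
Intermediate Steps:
r(y, S) = -4*y
U = -16 (U = -(-4)*(-1*4) = -(-4)*(-4) = -1*16 = -16)
(U + (12 - 10)*(-7 - 20))*L(-5, -7) = (-16 + (12 - 10)*(-7 - 20))*(-5 - 7) = (-16 + 2*(-27))*(-12) = (-16 - 54)*(-12) = -70*(-12) = 840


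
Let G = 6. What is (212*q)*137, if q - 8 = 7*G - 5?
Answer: 1306980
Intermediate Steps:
q = 45 (q = 8 + (7*6 - 5) = 8 + (42 - 5) = 8 + 37 = 45)
(212*q)*137 = (212*45)*137 = 9540*137 = 1306980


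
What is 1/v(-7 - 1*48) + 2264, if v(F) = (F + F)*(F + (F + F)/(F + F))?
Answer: 13448161/5940 ≈ 2264.0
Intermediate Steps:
v(F) = 2*F*(1 + F) (v(F) = (2*F)*(F + (2*F)/((2*F))) = (2*F)*(F + (2*F)*(1/(2*F))) = (2*F)*(F + 1) = (2*F)*(1 + F) = 2*F*(1 + F))
1/v(-7 - 1*48) + 2264 = 1/(2*(-7 - 1*48)*(1 + (-7 - 1*48))) + 2264 = 1/(2*(-7 - 48)*(1 + (-7 - 48))) + 2264 = 1/(2*(-55)*(1 - 55)) + 2264 = 1/(2*(-55)*(-54)) + 2264 = 1/5940 + 2264 = 13448161/5940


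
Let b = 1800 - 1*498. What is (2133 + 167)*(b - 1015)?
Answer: 660100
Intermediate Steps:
b = 1302 (b = 1800 - 498 = 1302)
(2133 + 167)*(b - 1015) = (2133 + 167)*(1302 - 1015) = 2300*287 = 660100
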